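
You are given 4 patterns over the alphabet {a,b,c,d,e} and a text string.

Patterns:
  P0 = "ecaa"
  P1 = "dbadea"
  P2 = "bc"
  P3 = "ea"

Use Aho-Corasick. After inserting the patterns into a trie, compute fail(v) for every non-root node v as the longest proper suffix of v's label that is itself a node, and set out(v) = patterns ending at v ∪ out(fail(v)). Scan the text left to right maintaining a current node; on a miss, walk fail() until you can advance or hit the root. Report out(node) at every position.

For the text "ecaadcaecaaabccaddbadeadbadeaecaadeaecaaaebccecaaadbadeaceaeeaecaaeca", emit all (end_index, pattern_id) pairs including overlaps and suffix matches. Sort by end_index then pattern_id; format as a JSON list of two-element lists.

Construct AC machine:
Trie (insert patterns):
  0='ε' goto b→11 d→5 e→1
  1='e' goto a→13 c→2
  2='ec' goto a→3
  3='eca' goto a→4
  4='ecaa' goto ·  ←P0
  5='d' goto b→6
  6='db' goto a→7
  7='dba' goto d→8
  8='dbad' goto e→9
  9='dbade' goto a→10
  10='dbadea' goto ·  ←P1
  11='b' goto c→12
  12='bc' goto ·  ←P2
  13='ea' goto ·  ←P3

Failure links (BFS by depth):
  fail(1) 'e': from fail(0)=0 chase 'e': 0 ⇒ 0;  out=∅∪out(0)=∅
  fail(5) 'd': from fail(0)=0 chase 'd': 0 ⇒ 0;  out=∅∪out(0)=∅
  fail(11) 'b': from fail(0)=0 chase 'b': 0 ⇒ 0;  out=∅∪out(0)=∅
  fail(2) 'ec': from fail(1)=0 chase 'c': 0 ⇒ 0;  out=∅∪out(0)=∅
  fail(6) 'db': from fail(5)=0 chase 'b': 0 ⇒ 11;  out=∅∪out(11)=∅
  fail(12) 'bc': from fail(11)=0 chase 'c': 0 ⇒ 0;  out={2}∪out(0)={2}
  fail(13) 'ea': from fail(1)=0 chase 'a': 0 ⇒ 0;  out={3}∪out(0)={3}
  fail(3) 'eca': from fail(2)=0 chase 'a': 0 ⇒ 0;  out=∅∪out(0)=∅
  fail(7) 'dba': from fail(6)=11 chase 'a': 11→0 ⇒ 0;  out=∅∪out(0)=∅
  fail(4) 'ecaa': from fail(3)=0 chase 'a': 0 ⇒ 0;  out={0}∪out(0)={0}
  fail(8) 'dbad': from fail(7)=0 chase 'd': 0 ⇒ 5;  out=∅∪out(5)=∅
  fail(9) 'dbade': from fail(8)=5 chase 'e': 5→0 ⇒ 1;  out=∅∪out(1)=∅
  fail(10) 'dbadea': from fail(9)=1 chase 'a': 1 ⇒ 13;  out={1}∪out(13)={1,3}

Run:
i=0 'e': node 0→1
i=1 'c': node 1→2
i=2 'a': node 2→3
i=3 'a': node 3→4  ** P0@[0:3]
i=4 'd': node 4→5 ·f
i=5 'c': node 5→0 ·f
i=6 'a': node 0→0
i=7 'e': node 0→1
i=8 'c': node 1→2
i=9 'a': node 2→3
i=10 'a': node 3→4  ** P0@[7:10]
i=11 'a': node 4→0 ·f
i=12 'b': node 0→11
i=13 'c': node 11→12  ** P2@[12:13]
i=14 'c': node 12→0 ·f
i=15 'a': node 0→0
i=16 'd': node 0→5
i=17 'd': node 5→5 ·f
i=18 'b': node 5→6
i=19 'a': node 6→7
i=20 'd': node 7→8
i=21 'e': node 8→9
i=22 'a': node 9→10  ** P1@[17:22],P3@[21:22]
i=23 'd': node 10→5 ·f
i=24 'b': node 5→6
i=25 'a': node 6→7
i=26 'd': node 7→8
i=27 'e': node 8→9
i=28 'a': node 9→10  ** P1@[23:28],P3@[27:28]
i=29 'e': node 10→1 ·f
i=30 'c': node 1→2
i=31 'a': node 2→3
i=32 'a': node 3→4  ** P0@[29:32]
i=33 'd': node 4→5 ·f
i=34 'e': node 5→1 ·f
i=35 'a': node 1→13  ** P3@[34:35]
i=36 'e': node 13→1 ·f
i=37 'c': node 1→2
i=38 'a': node 2→3
i=39 'a': node 3→4  ** P0@[36:39]
i=40 'a': node 4→0 ·f
i=41 'e': node 0→1
i=42 'b': node 1→11 ·f
i=43 'c': node 11→12  ** P2@[42:43]
i=44 'c': node 12→0 ·f
i=45 'e': node 0→1
i=46 'c': node 1→2
i=47 'a': node 2→3
i=48 'a': node 3→4  ** P0@[45:48]
i=49 'a': node 4→0 ·f
i=50 'd': node 0→5
i=51 'b': node 5→6
i=52 'a': node 6→7
i=53 'd': node 7→8
i=54 'e': node 8→9
i=55 'a': node 9→10  ** P1@[50:55],P3@[54:55]
i=56 'c': node 10→0 ·f
i=57 'e': node 0→1
i=58 'a': node 1→13  ** P3@[57:58]
i=59 'e': node 13→1 ·f
i=60 'e': node 1→1 ·f
i=61 'a': node 1→13  ** P3@[60:61]
i=62 'e': node 13→1 ·f
i=63 'c': node 1→2
i=64 'a': node 2→3
i=65 'a': node 3→4  ** P0@[62:65]
i=66 'e': node 4→1 ·f
i=67 'c': node 1→2
i=68 'a': node 2→3

Result: [[3,0],[10,0],[13,2],[22,1],[22,3],[28,1],[28,3],[32,0],[35,3],[39,0],[43,2],[48,0],[55,1],[55,3],[58,3],[61,3],[65,0]]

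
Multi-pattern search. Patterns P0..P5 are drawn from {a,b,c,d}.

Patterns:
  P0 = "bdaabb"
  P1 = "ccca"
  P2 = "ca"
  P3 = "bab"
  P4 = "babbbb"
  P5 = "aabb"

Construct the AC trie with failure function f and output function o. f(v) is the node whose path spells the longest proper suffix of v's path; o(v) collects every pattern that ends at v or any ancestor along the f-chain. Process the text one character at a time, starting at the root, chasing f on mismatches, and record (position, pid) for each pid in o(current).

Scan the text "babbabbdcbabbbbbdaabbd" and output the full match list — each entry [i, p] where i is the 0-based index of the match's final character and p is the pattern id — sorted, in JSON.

Construct AC machine:
Trie nodes:
  0='ε' goto a→17 b→1 c→7
  1='b' goto a→12 d→2
  2='bd' goto a→3
  3='bda' goto a→4
  4='bdaa' goto b→5
  5='bdaab' goto b→6
  6='bdaabb' goto ·  ←P0
  7='c' goto a→11 c→8
  8='cc' goto c→9
  9='ccc' goto a→10
  10='ccca' goto ·  ←P1
  11='ca' goto ·  ←P2
  12='ba' goto b→13
  13='bab' goto b→14  ←P3
  14='babb' goto b→15
  15='babbb' goto b→16
  16='babbbb' goto ·  ←P4
  17='a' goto a→18
  18='aa' goto b→19
  19='aab' goto b→20
  20='aabb' goto ·  ←P5

BFS fail/out derivation:
  fail(1) 'b': from fail(0)=0 chase 'b': 0 ⇒ 0;  out=∅∪out(0)=∅
  fail(7) 'c': from fail(0)=0 chase 'c': 0 ⇒ 0;  out=∅∪out(0)=∅
  fail(17) 'a': from fail(0)=0 chase 'a': 0 ⇒ 0;  out=∅∪out(0)=∅
  fail(2) 'bd': from fail(1)=0 chase 'd': 0 ⇒ 0;  out=∅∪out(0)=∅
  fail(8) 'cc': from fail(7)=0 chase 'c': 0 ⇒ 7;  out=∅∪out(7)=∅
  fail(11) 'ca': from fail(7)=0 chase 'a': 0 ⇒ 17;  out={2}∪out(17)={2}
  fail(12) 'ba': from fail(1)=0 chase 'a': 0 ⇒ 17;  out=∅∪out(17)=∅
  fail(18) 'aa': from fail(17)=0 chase 'a': 0 ⇒ 17;  out=∅∪out(17)=∅
  fail(3) 'bda': from fail(2)=0 chase 'a': 0 ⇒ 17;  out=∅∪out(17)=∅
  fail(9) 'ccc': from fail(8)=7 chase 'c': 7 ⇒ 8;  out=∅∪out(8)=∅
  fail(13) 'bab': from fail(12)=17 chase 'b': 17→0 ⇒ 1;  out={3}∪out(1)={3}
  fail(19) 'aab': from fail(18)=17 chase 'b': 17→0 ⇒ 1;  out=∅∪out(1)=∅
  fail(4) 'bdaa': from fail(3)=17 chase 'a': 17 ⇒ 18;  out=∅∪out(18)=∅
  fail(10) 'ccca': from fail(9)=8 chase 'a': 8→7 ⇒ 11;  out={1}∪out(11)={1,2}
  fail(14) 'babb': from fail(13)=1 chase 'b': 1→0 ⇒ 1;  out=∅∪out(1)=∅
  fail(20) 'aabb': from fail(19)=1 chase 'b': 1→0 ⇒ 1;  out={5}∪out(1)={5}
  fail(5) 'bdaab': from fail(4)=18 chase 'b': 18 ⇒ 19;  out=∅∪out(19)=∅
  fail(15) 'babbb': from fail(14)=1 chase 'b': 1→0 ⇒ 1;  out=∅∪out(1)=∅
  fail(6) 'bdaabb': from fail(5)=19 chase 'b': 19 ⇒ 20;  out={0}∪out(20)={0,5}
  fail(16) 'babbbb': from fail(15)=1 chase 'b': 1→0 ⇒ 1;  out={4}∪out(1)={4}

Scan:
i=0 'b': node 0→1
i=1 'a': node 1→12
i=2 'b': node 12→13  emit P3@[0:2]
i=3 'b': node 13→14
i=4 'a': node 14→12 (fail-walked)
i=5 'b': node 12→13  emit P3@[3:5]
i=6 'b': node 13→14
i=7 'd': node 14→2 (fail-walked)
i=8 'c': node 2→7 (fail-walked)
i=9 'b': node 7→1 (fail-walked)
i=10 'a': node 1→12
i=11 'b': node 12→13  emit P3@[9:11]
i=12 'b': node 13→14
i=13 'b': node 14→15
i=14 'b': node 15→16  emit P4@[9:14]
i=15 'b': node 16→1 (fail-walked)
i=16 'd': node 1→2
i=17 'a': node 2→3
i=18 'a': node 3→4
i=19 'b': node 4→5
i=20 'b': node 5→6  emit P0@[15:20],P5@[17:20]
i=21 'd': node 6→2 (fail-walked)

Result: [[2,3],[5,3],[11,3],[14,4],[20,0],[20,5]]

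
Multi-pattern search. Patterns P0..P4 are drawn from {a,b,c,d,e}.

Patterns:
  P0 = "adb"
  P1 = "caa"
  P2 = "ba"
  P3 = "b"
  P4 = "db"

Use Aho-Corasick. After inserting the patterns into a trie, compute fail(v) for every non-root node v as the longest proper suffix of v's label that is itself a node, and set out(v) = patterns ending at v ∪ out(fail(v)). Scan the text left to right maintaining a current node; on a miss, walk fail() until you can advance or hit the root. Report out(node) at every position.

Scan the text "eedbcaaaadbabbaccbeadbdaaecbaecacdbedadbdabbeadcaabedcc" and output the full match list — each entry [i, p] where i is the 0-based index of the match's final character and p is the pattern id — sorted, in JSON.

Construct AC machine:
Trie nodes:
  n0 'ε': a→1 b→7 c→4 d→9
  n1 'a': d→2
  n2 'ad': b→3
  n3 'adb': ·  [P0 ends]
  n4 'c': a→5
  n5 'ca': a→6
  n6 'caa': ·  [P1 ends]
  n7 'b': a→8  [P3 ends]
  n8 'ba': ·  [P2 ends]
  n9 'd': b→10
  n10 'db': ·  [P4 ends]

Failure links (BFS by depth):
  fail(1) 'a': from fail(0)=0 chase 'a': 0 ⇒ 0;  out=∅∪out(0)=∅
  fail(4) 'c': from fail(0)=0 chase 'c': 0 ⇒ 0;  out=∅∪out(0)=∅
  fail(7) 'b': from fail(0)=0 chase 'b': 0 ⇒ 0;  out={3}∪out(0)={3}
  fail(9) 'd': from fail(0)=0 chase 'd': 0 ⇒ 0;  out=∅∪out(0)=∅
  fail(2) 'ad': from fail(1)=0 chase 'd': 0 ⇒ 9;  out=∅∪out(9)=∅
  fail(5) 'ca': from fail(4)=0 chase 'a': 0 ⇒ 1;  out=∅∪out(1)=∅
  fail(8) 'ba': from fail(7)=0 chase 'a': 0 ⇒ 1;  out={2}∪out(1)={2}
  fail(10) 'db': from fail(9)=0 chase 'b': 0 ⇒ 7;  out={4}∪out(7)={3,4}
  fail(3) 'adb': from fail(2)=9 chase 'b': 9 ⇒ 10;  out={0}∪out(10)={0,3,4}
  fail(6) 'caa': from fail(5)=1 chase 'a': 1→0 ⇒ 1;  out={1}∪out(1)={1}

Run:
pos 0 'e': at 0
pos 1 'e': at 0
pos 2 'd': at 9
pos 3 'b': at 10  ** P3@[3:3],P4@[2:3]
pos 4 'c': at 4 (fail-walked)
pos 5 'a': at 5
pos 6 'a': at 6  ** P1@[4:6]
pos 7 'a': at 1 (fail-walked)
pos 8 'a': at 1 (fail-walked)
pos 9 'd': at 2
pos 10 'b': at 3  ** P0@[8:10],P3@[10:10],P4@[9:10]
pos 11 'a': at 8 (fail-walked)  ** P2@[10:11]
pos 12 'b': at 7 (fail-walked)  ** P3@[12:12]
pos 13 'b': at 7 (fail-walked)  ** P3@[13:13]
pos 14 'a': at 8  ** P2@[13:14]
pos 15 'c': at 4 (fail-walked)
pos 16 'c': at 4 (fail-walked)
pos 17 'b': at 7 (fail-walked)  ** P3@[17:17]
pos 18 'e': at 0 (fail-walked)
pos 19 'a': at 1
pos 20 'd': at 2
pos 21 'b': at 3  ** P0@[19:21],P3@[21:21],P4@[20:21]
pos 22 'd': at 9 (fail-walked)
pos 23 'a': at 1 (fail-walked)
pos 24 'a': at 1 (fail-walked)
pos 25 'e': at 0 (fail-walked)
pos 26 'c': at 4
pos 27 'b': at 7 (fail-walked)  ** P3@[27:27]
pos 28 'a': at 8  ** P2@[27:28]
pos 29 'e': at 0 (fail-walked)
pos 30 'c': at 4
pos 31 'a': at 5
pos 32 'c': at 4 (fail-walked)
pos 33 'd': at 9 (fail-walked)
pos 34 'b': at 10  ** P3@[34:34],P4@[33:34]
pos 35 'e': at 0 (fail-walked)
pos 36 'd': at 9
pos 37 'a': at 1 (fail-walked)
pos 38 'd': at 2
pos 39 'b': at 3  ** P0@[37:39],P3@[39:39],P4@[38:39]
pos 40 'd': at 9 (fail-walked)
pos 41 'a': at 1 (fail-walked)
pos 42 'b': at 7 (fail-walked)  ** P3@[42:42]
pos 43 'b': at 7 (fail-walked)  ** P3@[43:43]
pos 44 'e': at 0 (fail-walked)
pos 45 'a': at 1
pos 46 'd': at 2
pos 47 'c': at 4 (fail-walked)
pos 48 'a': at 5
pos 49 'a': at 6  ** P1@[47:49]
pos 50 'b': at 7 (fail-walked)  ** P3@[50:50]
pos 51 'e': at 0 (fail-walked)
pos 52 'd': at 9
pos 53 'c': at 4 (fail-walked)
pos 54 'c': at 4 (fail-walked)

Matches: [[3,3],[3,4],[6,1],[10,0],[10,3],[10,4],[11,2],[12,3],[13,3],[14,2],[17,3],[21,0],[21,3],[21,4],[27,3],[28,2],[34,3],[34,4],[39,0],[39,3],[39,4],[42,3],[43,3],[49,1],[50,3]]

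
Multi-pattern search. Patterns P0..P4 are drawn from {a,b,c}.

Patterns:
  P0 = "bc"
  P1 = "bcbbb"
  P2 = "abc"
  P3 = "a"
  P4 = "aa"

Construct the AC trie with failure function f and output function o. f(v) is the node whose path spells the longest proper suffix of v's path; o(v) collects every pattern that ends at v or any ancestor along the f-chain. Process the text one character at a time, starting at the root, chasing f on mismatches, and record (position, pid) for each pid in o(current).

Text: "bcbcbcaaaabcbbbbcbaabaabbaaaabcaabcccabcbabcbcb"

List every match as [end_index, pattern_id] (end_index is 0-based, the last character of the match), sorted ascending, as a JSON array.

Build automaton:
Trie (insert patterns):
  n0 'ε': a→6 b→1
  n1 'b': c→2
  n2 'bc': b→3  ←P0
  n3 'bcb': b→4
  n4 'bcbb': b→5
  n5 'bcbbb': ·  ←P1
  n6 'a': a→9 b→7  ←P3
  n7 'ab': c→8
  n8 'abc': ·  ←P2
  n9 'aa': ·  ←P4

BFS fail/out derivation:
  n1('b'): parent n0 fail=0; on 'b' 0 → fail=0;  out ∅∪∅=∅
  n6('a'): parent n0 fail=0; on 'a' 0 → fail=0;  out {3}∪∅={3}
  n2('bc'): parent n1 fail=0; on 'c' 0 → fail=0;  out {0}∪∅={0}
  n7('ab'): parent n6 fail=0; on 'b' 0 → fail=1;  out ∅∪∅=∅
  n9('aa'): parent n6 fail=0; on 'a' 0 → fail=6;  out {4}∪{3}={3,4}
  n3('bcb'): parent n2 fail=0; on 'b' 0 → fail=1;  out ∅∪∅=∅
  n8('abc'): parent n7 fail=1; on 'c' 1 → fail=2;  out {2}∪{0}={0,2}
  n4('bcbb'): parent n3 fail=1; on 'b' 1→0 → fail=1;  out ∅∪∅=∅
  n5('bcbbb'): parent n4 fail=1; on 'b' 1→0 → fail=1;  out {1}∪∅={1}

Text stream:
pos 0 'b': at 1
pos 1 'c': at 2  emit P0@[0:1]
pos 2 'b': at 3
pos 3 'c': at 2 (fail-walked)  emit P0@[2:3]
pos 4 'b': at 3
pos 5 'c': at 2 (fail-walked)  emit P0@[4:5]
pos 6 'a': at 6 (fail-walked)  emit P3@[6:6]
pos 7 'a': at 9  emit P3@[7:7],P4@[6:7]
pos 8 'a': at 9 (fail-walked)  emit P3@[8:8],P4@[7:8]
pos 9 'a': at 9 (fail-walked)  emit P3@[9:9],P4@[8:9]
pos 10 'b': at 7 (fail-walked)
pos 11 'c': at 8  emit P0@[10:11],P2@[9:11]
pos 12 'b': at 3 (fail-walked)
pos 13 'b': at 4
pos 14 'b': at 5  emit P1@[10:14]
pos 15 'b': at 1 (fail-walked)
pos 16 'c': at 2  emit P0@[15:16]
pos 17 'b': at 3
pos 18 'a': at 6 (fail-walked)  emit P3@[18:18]
pos 19 'a': at 9  emit P3@[19:19],P4@[18:19]
pos 20 'b': at 7 (fail-walked)
pos 21 'a': at 6 (fail-walked)  emit P3@[21:21]
pos 22 'a': at 9  emit P3@[22:22],P4@[21:22]
pos 23 'b': at 7 (fail-walked)
pos 24 'b': at 1 (fail-walked)
pos 25 'a': at 6 (fail-walked)  emit P3@[25:25]
pos 26 'a': at 9  emit P3@[26:26],P4@[25:26]
pos 27 'a': at 9 (fail-walked)  emit P3@[27:27],P4@[26:27]
pos 28 'a': at 9 (fail-walked)  emit P3@[28:28],P4@[27:28]
pos 29 'b': at 7 (fail-walked)
pos 30 'c': at 8  emit P0@[29:30],P2@[28:30]
pos 31 'a': at 6 (fail-walked)  emit P3@[31:31]
pos 32 'a': at 9  emit P3@[32:32],P4@[31:32]
pos 33 'b': at 7 (fail-walked)
pos 34 'c': at 8  emit P0@[33:34],P2@[32:34]
pos 35 'c': at 0 (fail-walked)
pos 36 'c': at 0
pos 37 'a': at 6  emit P3@[37:37]
pos 38 'b': at 7
pos 39 'c': at 8  emit P0@[38:39],P2@[37:39]
pos 40 'b': at 3 (fail-walked)
pos 41 'a': at 6 (fail-walked)  emit P3@[41:41]
pos 42 'b': at 7
pos 43 'c': at 8  emit P0@[42:43],P2@[41:43]
pos 44 'b': at 3 (fail-walked)
pos 45 'c': at 2 (fail-walked)  emit P0@[44:45]
pos 46 'b': at 3

All matches (sorted): [[1,0],[3,0],[5,0],[6,3],[7,3],[7,4],[8,3],[8,4],[9,3],[9,4],[11,0],[11,2],[14,1],[16,0],[18,3],[19,3],[19,4],[21,3],[22,3],[22,4],[25,3],[26,3],[26,4],[27,3],[27,4],[28,3],[28,4],[30,0],[30,2],[31,3],[32,3],[32,4],[34,0],[34,2],[37,3],[39,0],[39,2],[41,3],[43,0],[43,2],[45,0]]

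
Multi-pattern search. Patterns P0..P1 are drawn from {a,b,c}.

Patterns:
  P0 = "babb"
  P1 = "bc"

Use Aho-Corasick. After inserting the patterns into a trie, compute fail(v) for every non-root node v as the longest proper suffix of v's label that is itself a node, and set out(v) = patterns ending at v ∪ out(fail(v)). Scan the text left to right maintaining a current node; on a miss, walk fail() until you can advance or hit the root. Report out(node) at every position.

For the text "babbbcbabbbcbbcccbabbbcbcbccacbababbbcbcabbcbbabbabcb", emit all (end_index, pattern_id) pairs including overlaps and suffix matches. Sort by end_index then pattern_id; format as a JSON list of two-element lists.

Build automaton:
Trie (insert patterns):
  0='ε' goto b→1
  1='b' goto a→2 c→5
  2='ba' goto b→3
  3='bab' goto b→4
  4='babb' goto ·  [P0 ends]
  5='bc' goto ·  [P1 ends]

BFS fail/out derivation:
  fail(1) 'b': from fail(0)=0 chase 'b': 0 ⇒ 0;  out=∅∪out(0)=∅
  fail(2) 'ba': from fail(1)=0 chase 'a': 0 ⇒ 0;  out=∅∪out(0)=∅
  fail(5) 'bc': from fail(1)=0 chase 'c': 0 ⇒ 0;  out={1}∪out(0)={1}
  fail(3) 'bab': from fail(2)=0 chase 'b': 0 ⇒ 1;  out=∅∪out(1)=∅
  fail(4) 'babb': from fail(3)=1 chase 'b': 1→0 ⇒ 1;  out={0}∪out(1)={0}

Text stream:
pos 0 'b': at 1
pos 1 'a': at 2
pos 2 'b': at 3
pos 3 'b': at 4  ** P0@[0:3]
pos 4 'b': at 1 (via fail)
pos 5 'c': at 5  ** P1@[4:5]
pos 6 'b': at 1 (via fail)
pos 7 'a': at 2
pos 8 'b': at 3
pos 9 'b': at 4  ** P0@[6:9]
pos 10 'b': at 1 (via fail)
pos 11 'c': at 5  ** P1@[10:11]
pos 12 'b': at 1 (via fail)
pos 13 'b': at 1 (via fail)
pos 14 'c': at 5  ** P1@[13:14]
pos 15 'c': at 0 (via fail)
pos 16 'c': at 0
pos 17 'b': at 1
pos 18 'a': at 2
pos 19 'b': at 3
pos 20 'b': at 4  ** P0@[17:20]
pos 21 'b': at 1 (via fail)
pos 22 'c': at 5  ** P1@[21:22]
pos 23 'b': at 1 (via fail)
pos 24 'c': at 5  ** P1@[23:24]
pos 25 'b': at 1 (via fail)
pos 26 'c': at 5  ** P1@[25:26]
pos 27 'c': at 0 (via fail)
pos 28 'a': at 0
pos 29 'c': at 0
pos 30 'b': at 1
pos 31 'a': at 2
pos 32 'b': at 3
pos 33 'a': at 2 (via fail)
pos 34 'b': at 3
pos 35 'b': at 4  ** P0@[32:35]
pos 36 'b': at 1 (via fail)
pos 37 'c': at 5  ** P1@[36:37]
pos 38 'b': at 1 (via fail)
pos 39 'c': at 5  ** P1@[38:39]
pos 40 'a': at 0 (via fail)
pos 41 'b': at 1
pos 42 'b': at 1 (via fail)
pos 43 'c': at 5  ** P1@[42:43]
pos 44 'b': at 1 (via fail)
pos 45 'b': at 1 (via fail)
pos 46 'a': at 2
pos 47 'b': at 3
pos 48 'b': at 4  ** P0@[45:48]
pos 49 'a': at 2 (via fail)
pos 50 'b': at 3
pos 51 'c': at 5 (via fail)  ** P1@[50:51]
pos 52 'b': at 1 (via fail)

All matches (sorted): [[3,0],[5,1],[9,0],[11,1],[14,1],[20,0],[22,1],[24,1],[26,1],[35,0],[37,1],[39,1],[43,1],[48,0],[51,1]]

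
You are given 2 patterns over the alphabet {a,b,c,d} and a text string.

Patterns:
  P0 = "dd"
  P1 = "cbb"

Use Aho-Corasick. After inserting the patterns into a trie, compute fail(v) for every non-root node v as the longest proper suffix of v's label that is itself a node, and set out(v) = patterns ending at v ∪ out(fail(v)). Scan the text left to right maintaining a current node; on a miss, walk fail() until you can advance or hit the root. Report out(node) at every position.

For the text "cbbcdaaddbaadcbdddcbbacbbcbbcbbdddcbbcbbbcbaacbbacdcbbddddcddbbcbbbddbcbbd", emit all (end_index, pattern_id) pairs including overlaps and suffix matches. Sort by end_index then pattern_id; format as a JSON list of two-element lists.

Build:
Trie nodes:
  0='ε' goto c→3 d→1
  1='d' goto d→2
  2='dd' goto ·  [P0 ends]
  3='c' goto b→4
  4='cb' goto b→5
  5='cbb' goto ·  [P1 ends]

BFS fail/out derivation:
  fail(1) 'd': from fail(0)=0 chase 'd': 0 ⇒ 0;  out=∅∪out(0)=∅
  fail(3) 'c': from fail(0)=0 chase 'c': 0 ⇒ 0;  out=∅∪out(0)=∅
  fail(2) 'dd': from fail(1)=0 chase 'd': 0 ⇒ 1;  out={0}∪out(1)={0}
  fail(4) 'cb': from fail(3)=0 chase 'b': 0 ⇒ 0;  out=∅∪out(0)=∅
  fail(5) 'cbb': from fail(4)=0 chase 'b': 0 ⇒ 0;  out={1}∪out(0)={1}

Text stream:
[0] read 'c'  n0⇒n3
[1] read 'b'  n3⇒n4
[2] read 'b'  n4⇒n5  emit P1@[0:2]
[3] read 'c'  n5⇒n3 (fail-walked)
[4] read 'd'  n3⇒n1 (fail-walked)
[5] read 'a'  n1⇒n0 (fail-walked)
[6] read 'a'  n0⇒n0
[7] read 'd'  n0⇒n1
[8] read 'd'  n1⇒n2  emit P0@[7:8]
[9] read 'b'  n2⇒n0 (fail-walked)
[10] read 'a'  n0⇒n0
[11] read 'a'  n0⇒n0
[12] read 'd'  n0⇒n1
[13] read 'c'  n1⇒n3 (fail-walked)
[14] read 'b'  n3⇒n4
[15] read 'd'  n4⇒n1 (fail-walked)
[16] read 'd'  n1⇒n2  emit P0@[15:16]
[17] read 'd'  n2⇒n2 (fail-walked)  emit P0@[16:17]
[18] read 'c'  n2⇒n3 (fail-walked)
[19] read 'b'  n3⇒n4
[20] read 'b'  n4⇒n5  emit P1@[18:20]
[21] read 'a'  n5⇒n0 (fail-walked)
[22] read 'c'  n0⇒n3
[23] read 'b'  n3⇒n4
[24] read 'b'  n4⇒n5  emit P1@[22:24]
[25] read 'c'  n5⇒n3 (fail-walked)
[26] read 'b'  n3⇒n4
[27] read 'b'  n4⇒n5  emit P1@[25:27]
[28] read 'c'  n5⇒n3 (fail-walked)
[29] read 'b'  n3⇒n4
[30] read 'b'  n4⇒n5  emit P1@[28:30]
[31] read 'd'  n5⇒n1 (fail-walked)
[32] read 'd'  n1⇒n2  emit P0@[31:32]
[33] read 'd'  n2⇒n2 (fail-walked)  emit P0@[32:33]
[34] read 'c'  n2⇒n3 (fail-walked)
[35] read 'b'  n3⇒n4
[36] read 'b'  n4⇒n5  emit P1@[34:36]
[37] read 'c'  n5⇒n3 (fail-walked)
[38] read 'b'  n3⇒n4
[39] read 'b'  n4⇒n5  emit P1@[37:39]
[40] read 'b'  n5⇒n0 (fail-walked)
[41] read 'c'  n0⇒n3
[42] read 'b'  n3⇒n4
[43] read 'a'  n4⇒n0 (fail-walked)
[44] read 'a'  n0⇒n0
[45] read 'c'  n0⇒n3
[46] read 'b'  n3⇒n4
[47] read 'b'  n4⇒n5  emit P1@[45:47]
[48] read 'a'  n5⇒n0 (fail-walked)
[49] read 'c'  n0⇒n3
[50] read 'd'  n3⇒n1 (fail-walked)
[51] read 'c'  n1⇒n3 (fail-walked)
[52] read 'b'  n3⇒n4
[53] read 'b'  n4⇒n5  emit P1@[51:53]
[54] read 'd'  n5⇒n1 (fail-walked)
[55] read 'd'  n1⇒n2  emit P0@[54:55]
[56] read 'd'  n2⇒n2 (fail-walked)  emit P0@[55:56]
[57] read 'd'  n2⇒n2 (fail-walked)  emit P0@[56:57]
[58] read 'c'  n2⇒n3 (fail-walked)
[59] read 'd'  n3⇒n1 (fail-walked)
[60] read 'd'  n1⇒n2  emit P0@[59:60]
[61] read 'b'  n2⇒n0 (fail-walked)
[62] read 'b'  n0⇒n0
[63] read 'c'  n0⇒n3
[64] read 'b'  n3⇒n4
[65] read 'b'  n4⇒n5  emit P1@[63:65]
[66] read 'b'  n5⇒n0 (fail-walked)
[67] read 'd'  n0⇒n1
[68] read 'd'  n1⇒n2  emit P0@[67:68]
[69] read 'b'  n2⇒n0 (fail-walked)
[70] read 'c'  n0⇒n3
[71] read 'b'  n3⇒n4
[72] read 'b'  n4⇒n5  emit P1@[70:72]
[73] read 'd'  n5⇒n1 (fail-walked)

Result: [[2,1],[8,0],[16,0],[17,0],[20,1],[24,1],[27,1],[30,1],[32,0],[33,0],[36,1],[39,1],[47,1],[53,1],[55,0],[56,0],[57,0],[60,0],[65,1],[68,0],[72,1]]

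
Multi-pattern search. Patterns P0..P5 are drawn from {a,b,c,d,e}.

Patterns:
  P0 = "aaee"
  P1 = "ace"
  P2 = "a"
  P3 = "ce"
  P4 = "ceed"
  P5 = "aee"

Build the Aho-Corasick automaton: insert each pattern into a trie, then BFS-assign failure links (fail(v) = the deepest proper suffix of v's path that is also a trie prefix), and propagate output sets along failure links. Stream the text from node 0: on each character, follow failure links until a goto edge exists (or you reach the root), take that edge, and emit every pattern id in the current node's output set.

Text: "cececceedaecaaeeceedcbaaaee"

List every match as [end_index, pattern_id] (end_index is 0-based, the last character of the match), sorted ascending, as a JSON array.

Build:
Trie (insert patterns):
  0='ε' goto a→1 c→7
  1='a' goto a→2 c→5 e→11  [P2 ends]
  2='aa' goto e→3
  3='aae' goto e→4
  4='aaee' goto ·  [P0 ends]
  5='ac' goto e→6
  6='ace' goto ·  [P1 ends]
  7='c' goto e→8
  8='ce' goto e→9  [P3 ends]
  9='cee' goto d→10
  10='ceed' goto ·  [P4 ends]
  11='ae' goto e→12
  12='aee' goto ·  [P5 ends]

BFS fail/out derivation:
  n1('a'): parent n0 fail=0; on 'a' 0 → fail=0;  out {2}∪∅={2}
  n7('c'): parent n0 fail=0; on 'c' 0 → fail=0;  out ∅∪∅=∅
  n2('aa'): parent n1 fail=0; on 'a' 0 → fail=1;  out ∅∪{2}={2}
  n5('ac'): parent n1 fail=0; on 'c' 0 → fail=7;  out ∅∪∅=∅
  n8('ce'): parent n7 fail=0; on 'e' 0 → fail=0;  out {3}∪∅={3}
  n11('ae'): parent n1 fail=0; on 'e' 0 → fail=0;  out ∅∪∅=∅
  n3('aae'): parent n2 fail=1; on 'e' 1 → fail=11;  out ∅∪∅=∅
  n6('ace'): parent n5 fail=7; on 'e' 7 → fail=8;  out {1}∪{3}={1,3}
  n9('cee'): parent n8 fail=0; on 'e' 0 → fail=0;  out ∅∪∅=∅
  n12('aee'): parent n11 fail=0; on 'e' 0 → fail=0;  out {5}∪∅={5}
  n4('aaee'): parent n3 fail=11; on 'e' 11 → fail=12;  out {0}∪{5}={0,5}
  n10('ceed'): parent n9 fail=0; on 'd' 0 → fail=0;  out {4}∪∅={4}

Run:
pos 0 'c': at 7
pos 1 'e': at 8  emit P3@[0:1]
pos 2 'c': at 7 (via fail)
pos 3 'e': at 8  emit P3@[2:3]
pos 4 'c': at 7 (via fail)
pos 5 'c': at 7 (via fail)
pos 6 'e': at 8  emit P3@[5:6]
pos 7 'e': at 9
pos 8 'd': at 10  emit P4@[5:8]
pos 9 'a': at 1 (via fail)  emit P2@[9:9]
pos 10 'e': at 11
pos 11 'c': at 7 (via fail)
pos 12 'a': at 1 (via fail)  emit P2@[12:12]
pos 13 'a': at 2  emit P2@[13:13]
pos 14 'e': at 3
pos 15 'e': at 4  emit P0@[12:15],P5@[13:15]
pos 16 'c': at 7 (via fail)
pos 17 'e': at 8  emit P3@[16:17]
pos 18 'e': at 9
pos 19 'd': at 10  emit P4@[16:19]
pos 20 'c': at 7 (via fail)
pos 21 'b': at 0 (via fail)
pos 22 'a': at 1  emit P2@[22:22]
pos 23 'a': at 2  emit P2@[23:23]
pos 24 'a': at 2 (via fail)  emit P2@[24:24]
pos 25 'e': at 3
pos 26 'e': at 4  emit P0@[23:26],P5@[24:26]

All matches (sorted): [[1,3],[3,3],[6,3],[8,4],[9,2],[12,2],[13,2],[15,0],[15,5],[17,3],[19,4],[22,2],[23,2],[24,2],[26,0],[26,5]]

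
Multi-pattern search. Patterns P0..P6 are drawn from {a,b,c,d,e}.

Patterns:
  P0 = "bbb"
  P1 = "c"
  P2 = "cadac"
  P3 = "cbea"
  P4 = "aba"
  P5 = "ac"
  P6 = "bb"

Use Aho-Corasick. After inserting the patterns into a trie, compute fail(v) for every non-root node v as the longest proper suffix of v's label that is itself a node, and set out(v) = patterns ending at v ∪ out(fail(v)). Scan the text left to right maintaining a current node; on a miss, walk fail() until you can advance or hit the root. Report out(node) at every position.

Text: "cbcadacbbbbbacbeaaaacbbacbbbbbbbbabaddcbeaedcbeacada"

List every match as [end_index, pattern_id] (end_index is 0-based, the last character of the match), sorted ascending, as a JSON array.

Construct AC machine:
Trie (insert patterns):
  0='ε' goto a→12 b→1 c→4
  1='b' goto b→2
  2='bb' goto b→3  ←P6
  3='bbb' goto ·  ←P0
  4='c' goto a→5 b→9  ←P1
  5='ca' goto d→6
  6='cad' goto a→7
  7='cada' goto c→8
  8='cadac' goto ·  ←P2
  9='cb' goto e→10
  10='cbe' goto a→11
  11='cbea' goto ·  ←P3
  12='a' goto b→13 c→15
  13='ab' goto a→14
  14='aba' goto ·  ←P4
  15='ac' goto ·  ←P5

BFS fail/out derivation:
  fail(1) 'b': from fail(0)=0 chase 'b': 0 ⇒ 0;  out=∅∪out(0)=∅
  fail(4) 'c': from fail(0)=0 chase 'c': 0 ⇒ 0;  out={1}∪out(0)={1}
  fail(12) 'a': from fail(0)=0 chase 'a': 0 ⇒ 0;  out=∅∪out(0)=∅
  fail(2) 'bb': from fail(1)=0 chase 'b': 0 ⇒ 1;  out={6}∪out(1)={6}
  fail(5) 'ca': from fail(4)=0 chase 'a': 0 ⇒ 12;  out=∅∪out(12)=∅
  fail(9) 'cb': from fail(4)=0 chase 'b': 0 ⇒ 1;  out=∅∪out(1)=∅
  fail(13) 'ab': from fail(12)=0 chase 'b': 0 ⇒ 1;  out=∅∪out(1)=∅
  fail(15) 'ac': from fail(12)=0 chase 'c': 0 ⇒ 4;  out={5}∪out(4)={1,5}
  fail(3) 'bbb': from fail(2)=1 chase 'b': 1 ⇒ 2;  out={0}∪out(2)={0,6}
  fail(6) 'cad': from fail(5)=12 chase 'd': 12→0 ⇒ 0;  out=∅∪out(0)=∅
  fail(10) 'cbe': from fail(9)=1 chase 'e': 1→0 ⇒ 0;  out=∅∪out(0)=∅
  fail(14) 'aba': from fail(13)=1 chase 'a': 1→0 ⇒ 12;  out={4}∪out(12)={4}
  fail(7) 'cada': from fail(6)=0 chase 'a': 0 ⇒ 12;  out=∅∪out(12)=∅
  fail(11) 'cbea': from fail(10)=0 chase 'a': 0 ⇒ 12;  out={3}∪out(12)={3}
  fail(8) 'cadac': from fail(7)=12 chase 'c': 12 ⇒ 15;  out={2}∪out(15)={1,2,5}

Scan:
[0] read 'c'  n0⇒n4  emit P1@[0:0]
[1] read 'b'  n4⇒n9
[2] read 'c'  n9⇒n4 ·f  emit P1@[2:2]
[3] read 'a'  n4⇒n5
[4] read 'd'  n5⇒n6
[5] read 'a'  n6⇒n7
[6] read 'c'  n7⇒n8  emit P1@[6:6],P2@[2:6],P5@[5:6]
[7] read 'b'  n8⇒n9 ·f
[8] read 'b'  n9⇒n2 ·f  emit P6@[7:8]
[9] read 'b'  n2⇒n3  emit P0@[7:9],P6@[8:9]
[10] read 'b'  n3⇒n3 ·f  emit P0@[8:10],P6@[9:10]
[11] read 'b'  n3⇒n3 ·f  emit P0@[9:11],P6@[10:11]
[12] read 'a'  n3⇒n12 ·f
[13] read 'c'  n12⇒n15  emit P1@[13:13],P5@[12:13]
[14] read 'b'  n15⇒n9 ·f
[15] read 'e'  n9⇒n10
[16] read 'a'  n10⇒n11  emit P3@[13:16]
[17] read 'a'  n11⇒n12 ·f
[18] read 'a'  n12⇒n12 ·f
[19] read 'a'  n12⇒n12 ·f
[20] read 'c'  n12⇒n15  emit P1@[20:20],P5@[19:20]
[21] read 'b'  n15⇒n9 ·f
[22] read 'b'  n9⇒n2 ·f  emit P6@[21:22]
[23] read 'a'  n2⇒n12 ·f
[24] read 'c'  n12⇒n15  emit P1@[24:24],P5@[23:24]
[25] read 'b'  n15⇒n9 ·f
[26] read 'b'  n9⇒n2 ·f  emit P6@[25:26]
[27] read 'b'  n2⇒n3  emit P0@[25:27],P6@[26:27]
[28] read 'b'  n3⇒n3 ·f  emit P0@[26:28],P6@[27:28]
[29] read 'b'  n3⇒n3 ·f  emit P0@[27:29],P6@[28:29]
[30] read 'b'  n3⇒n3 ·f  emit P0@[28:30],P6@[29:30]
[31] read 'b'  n3⇒n3 ·f  emit P0@[29:31],P6@[30:31]
[32] read 'b'  n3⇒n3 ·f  emit P0@[30:32],P6@[31:32]
[33] read 'a'  n3⇒n12 ·f
[34] read 'b'  n12⇒n13
[35] read 'a'  n13⇒n14  emit P4@[33:35]
[36] read 'd'  n14⇒n0 ·f
[37] read 'd'  n0⇒n0
[38] read 'c'  n0⇒n4  emit P1@[38:38]
[39] read 'b'  n4⇒n9
[40] read 'e'  n9⇒n10
[41] read 'a'  n10⇒n11  emit P3@[38:41]
[42] read 'e'  n11⇒n0 ·f
[43] read 'd'  n0⇒n0
[44] read 'c'  n0⇒n4  emit P1@[44:44]
[45] read 'b'  n4⇒n9
[46] read 'e'  n9⇒n10
[47] read 'a'  n10⇒n11  emit P3@[44:47]
[48] read 'c'  n11⇒n15 ·f  emit P1@[48:48],P5@[47:48]
[49] read 'a'  n15⇒n5 ·f
[50] read 'd'  n5⇒n6
[51] read 'a'  n6⇒n7

All matches (sorted): [[0,1],[2,1],[6,1],[6,2],[6,5],[8,6],[9,0],[9,6],[10,0],[10,6],[11,0],[11,6],[13,1],[13,5],[16,3],[20,1],[20,5],[22,6],[24,1],[24,5],[26,6],[27,0],[27,6],[28,0],[28,6],[29,0],[29,6],[30,0],[30,6],[31,0],[31,6],[32,0],[32,6],[35,4],[38,1],[41,3],[44,1],[47,3],[48,1],[48,5]]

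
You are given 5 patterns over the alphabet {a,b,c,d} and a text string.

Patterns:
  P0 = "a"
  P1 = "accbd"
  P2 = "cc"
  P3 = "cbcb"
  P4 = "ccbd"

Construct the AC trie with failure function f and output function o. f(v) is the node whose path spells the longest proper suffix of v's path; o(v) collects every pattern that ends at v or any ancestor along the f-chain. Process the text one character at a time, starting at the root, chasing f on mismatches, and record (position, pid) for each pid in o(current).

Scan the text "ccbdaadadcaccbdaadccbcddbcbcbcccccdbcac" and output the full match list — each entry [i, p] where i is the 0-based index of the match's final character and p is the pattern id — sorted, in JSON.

Build:
Trie nodes:
  n0 'ε': a→1 c→6
  n1 'a': c→2  [P0 ends]
  n2 'ac': c→3
  n3 'acc': b→4
  n4 'accb': d→5
  n5 'accbd': ·  [P1 ends]
  n6 'c': b→8 c→7
  n7 'cc': b→11  [P2 ends]
  n8 'cb': c→9
  n9 'cbc': b→10
  n10 'cbcb': ·  [P3 ends]
  n11 'ccb': d→12
  n12 'ccbd': ·  [P4 ends]

BFS fail/out derivation:
  n1('a'): parent n0 fail=0; on 'a' 0 → fail=0;  out {0}∪∅={0}
  n6('c'): parent n0 fail=0; on 'c' 0 → fail=0;  out ∅∪∅=∅
  n2('ac'): parent n1 fail=0; on 'c' 0 → fail=6;  out ∅∪∅=∅
  n7('cc'): parent n6 fail=0; on 'c' 0 → fail=6;  out {2}∪∅={2}
  n8('cb'): parent n6 fail=0; on 'b' 0 → fail=0;  out ∅∪∅=∅
  n3('acc'): parent n2 fail=6; on 'c' 6 → fail=7;  out ∅∪{2}={2}
  n9('cbc'): parent n8 fail=0; on 'c' 0 → fail=6;  out ∅∪∅=∅
  n11('ccb'): parent n7 fail=6; on 'b' 6 → fail=8;  out ∅∪∅=∅
  n4('accb'): parent n3 fail=7; on 'b' 7 → fail=11;  out ∅∪∅=∅
  n10('cbcb'): parent n9 fail=6; on 'b' 6 → fail=8;  out {3}∪∅={3}
  n12('ccbd'): parent n11 fail=8; on 'd' 8→0 → fail=0;  out {4}∪∅={4}
  n5('accbd'): parent n4 fail=11; on 'd' 11 → fail=12;  out {1}∪{4}={1,4}

Run:
i=0 'c': node 0→6
i=1 'c': node 6→7  ** P2@[0:1]
i=2 'b': node 7→11
i=3 'd': node 11→12  ** P4@[0:3]
i=4 'a': node 12→1 (fail-walked)  ** P0@[4:4]
i=5 'a': node 1→1 (fail-walked)  ** P0@[5:5]
i=6 'd': node 1→0 (fail-walked)
i=7 'a': node 0→1  ** P0@[7:7]
i=8 'd': node 1→0 (fail-walked)
i=9 'c': node 0→6
i=10 'a': node 6→1 (fail-walked)  ** P0@[10:10]
i=11 'c': node 1→2
i=12 'c': node 2→3  ** P2@[11:12]
i=13 'b': node 3→4
i=14 'd': node 4→5  ** P1@[10:14],P4@[11:14]
i=15 'a': node 5→1 (fail-walked)  ** P0@[15:15]
i=16 'a': node 1→1 (fail-walked)  ** P0@[16:16]
i=17 'd': node 1→0 (fail-walked)
i=18 'c': node 0→6
i=19 'c': node 6→7  ** P2@[18:19]
i=20 'b': node 7→11
i=21 'c': node 11→9 (fail-walked)
i=22 'd': node 9→0 (fail-walked)
i=23 'd': node 0→0
i=24 'b': node 0→0
i=25 'c': node 0→6
i=26 'b': node 6→8
i=27 'c': node 8→9
i=28 'b': node 9→10  ** P3@[25:28]
i=29 'c': node 10→9 (fail-walked)
i=30 'c': node 9→7 (fail-walked)  ** P2@[29:30]
i=31 'c': node 7→7 (fail-walked)  ** P2@[30:31]
i=32 'c': node 7→7 (fail-walked)  ** P2@[31:32]
i=33 'c': node 7→7 (fail-walked)  ** P2@[32:33]
i=34 'd': node 7→0 (fail-walked)
i=35 'b': node 0→0
i=36 'c': node 0→6
i=37 'a': node 6→1 (fail-walked)  ** P0@[37:37]
i=38 'c': node 1→2

All matches (sorted): [[1,2],[3,4],[4,0],[5,0],[7,0],[10,0],[12,2],[14,1],[14,4],[15,0],[16,0],[19,2],[28,3],[30,2],[31,2],[32,2],[33,2],[37,0]]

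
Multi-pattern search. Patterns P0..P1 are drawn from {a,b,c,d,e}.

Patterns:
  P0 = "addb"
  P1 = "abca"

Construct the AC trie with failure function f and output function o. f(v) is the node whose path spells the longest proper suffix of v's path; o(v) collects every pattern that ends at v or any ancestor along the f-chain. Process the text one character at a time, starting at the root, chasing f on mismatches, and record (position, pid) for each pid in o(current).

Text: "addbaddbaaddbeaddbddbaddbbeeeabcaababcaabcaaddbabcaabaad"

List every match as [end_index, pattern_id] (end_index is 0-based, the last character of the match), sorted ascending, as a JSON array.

Construct AC machine:
Trie nodes:
  0='ε' goto a→1
  1='a' goto b→5 d→2
  2='ad' goto d→3
  3='add' goto b→4
  4='addb' goto ·  [P0 ends]
  5='ab' goto c→6
  6='abc' goto a→7
  7='abca' goto ·  [P1 ends]

BFS fail/out derivation:
  fail(1) 'a': from fail(0)=0 chase 'a': 0 ⇒ 0;  out=∅∪out(0)=∅
  fail(2) 'ad': from fail(1)=0 chase 'd': 0 ⇒ 0;  out=∅∪out(0)=∅
  fail(5) 'ab': from fail(1)=0 chase 'b': 0 ⇒ 0;  out=∅∪out(0)=∅
  fail(3) 'add': from fail(2)=0 chase 'd': 0 ⇒ 0;  out=∅∪out(0)=∅
  fail(6) 'abc': from fail(5)=0 chase 'c': 0 ⇒ 0;  out=∅∪out(0)=∅
  fail(4) 'addb': from fail(3)=0 chase 'b': 0 ⇒ 0;  out={0}∪out(0)={0}
  fail(7) 'abca': from fail(6)=0 chase 'a': 0 ⇒ 1;  out={1}∪out(1)={1}

Run:
i=0 'a': node 0→1
i=1 'd': node 1→2
i=2 'd': node 2→3
i=3 'b': node 3→4  ** P0@[0:3]
i=4 'a': node 4→1 (via fail)
i=5 'd': node 1→2
i=6 'd': node 2→3
i=7 'b': node 3→4  ** P0@[4:7]
i=8 'a': node 4→1 (via fail)
i=9 'a': node 1→1 (via fail)
i=10 'd': node 1→2
i=11 'd': node 2→3
i=12 'b': node 3→4  ** P0@[9:12]
i=13 'e': node 4→0 (via fail)
i=14 'a': node 0→1
i=15 'd': node 1→2
i=16 'd': node 2→3
i=17 'b': node 3→4  ** P0@[14:17]
i=18 'd': node 4→0 (via fail)
i=19 'd': node 0→0
i=20 'b': node 0→0
i=21 'a': node 0→1
i=22 'd': node 1→2
i=23 'd': node 2→3
i=24 'b': node 3→4  ** P0@[21:24]
i=25 'b': node 4→0 (via fail)
i=26 'e': node 0→0
i=27 'e': node 0→0
i=28 'e': node 0→0
i=29 'a': node 0→1
i=30 'b': node 1→5
i=31 'c': node 5→6
i=32 'a': node 6→7  ** P1@[29:32]
i=33 'a': node 7→1 (via fail)
i=34 'b': node 1→5
i=35 'a': node 5→1 (via fail)
i=36 'b': node 1→5
i=37 'c': node 5→6
i=38 'a': node 6→7  ** P1@[35:38]
i=39 'a': node 7→1 (via fail)
i=40 'b': node 1→5
i=41 'c': node 5→6
i=42 'a': node 6→7  ** P1@[39:42]
i=43 'a': node 7→1 (via fail)
i=44 'd': node 1→2
i=45 'd': node 2→3
i=46 'b': node 3→4  ** P0@[43:46]
i=47 'a': node 4→1 (via fail)
i=48 'b': node 1→5
i=49 'c': node 5→6
i=50 'a': node 6→7  ** P1@[47:50]
i=51 'a': node 7→1 (via fail)
i=52 'b': node 1→5
i=53 'a': node 5→1 (via fail)
i=54 'a': node 1→1 (via fail)
i=55 'd': node 1→2

Result: [[3,0],[7,0],[12,0],[17,0],[24,0],[32,1],[38,1],[42,1],[46,0],[50,1]]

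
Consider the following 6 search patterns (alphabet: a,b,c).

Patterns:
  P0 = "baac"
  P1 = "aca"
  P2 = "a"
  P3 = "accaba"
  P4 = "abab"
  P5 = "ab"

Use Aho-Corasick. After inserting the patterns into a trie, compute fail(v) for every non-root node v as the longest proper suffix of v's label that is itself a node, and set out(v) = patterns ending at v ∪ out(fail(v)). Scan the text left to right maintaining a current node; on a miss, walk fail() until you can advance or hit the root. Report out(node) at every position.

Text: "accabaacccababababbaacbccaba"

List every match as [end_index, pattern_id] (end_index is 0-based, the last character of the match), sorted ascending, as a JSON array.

Construct AC machine:
Trie (insert patterns):
  n0 'ε': a→5 b→1
  n1 'b': a→2
  n2 'ba': a→3
  n3 'baa': c→4
  n4 'baac': ·  [P0 ends]
  n5 'a': b→12 c→6  [P2 ends]
  n6 'ac': a→7 c→8
  n7 'aca': ·  [P1 ends]
  n8 'acc': a→9
  n9 'acca': b→10
  n10 'accab': a→11
  n11 'accaba': ·  [P3 ends]
  n12 'ab': a→13  [P5 ends]
  n13 'aba': b→14
  n14 'abab': ·  [P4 ends]

BFS fail/out derivation:
  n1('b'): parent n0 fail=0; on 'b' 0 → fail=0;  out ∅∪∅=∅
  n5('a'): parent n0 fail=0; on 'a' 0 → fail=0;  out {2}∪∅={2}
  n2('ba'): parent n1 fail=0; on 'a' 0 → fail=5;  out ∅∪{2}={2}
  n6('ac'): parent n5 fail=0; on 'c' 0 → fail=0;  out ∅∪∅=∅
  n12('ab'): parent n5 fail=0; on 'b' 0 → fail=1;  out {5}∪∅={5}
  n3('baa'): parent n2 fail=5; on 'a' 5→0 → fail=5;  out ∅∪{2}={2}
  n7('aca'): parent n6 fail=0; on 'a' 0 → fail=5;  out {1}∪{2}={1,2}
  n8('acc'): parent n6 fail=0; on 'c' 0 → fail=0;  out ∅∪∅=∅
  n13('aba'): parent n12 fail=1; on 'a' 1 → fail=2;  out ∅∪{2}={2}
  n4('baac'): parent n3 fail=5; on 'c' 5 → fail=6;  out {0}∪∅={0}
  n9('acca'): parent n8 fail=0; on 'a' 0 → fail=5;  out ∅∪{2}={2}
  n14('abab'): parent n13 fail=2; on 'b' 2→5 → fail=12;  out {4}∪{5}={4,5}
  n10('accab'): parent n9 fail=5; on 'b' 5 → fail=12;  out ∅∪{5}={5}
  n11('accaba'): parent n10 fail=12; on 'a' 12 → fail=13;  out {3}∪{2}={2,3}

Run:
pos 0 'a': at 5  → match P2@[0:0]
pos 1 'c': at 6
pos 2 'c': at 8
pos 3 'a': at 9  → match P2@[3:3]
pos 4 'b': at 10  → match P5@[3:4]
pos 5 'a': at 11  → match P2@[5:5],P3@[0:5]
pos 6 'a': at 3 (fail-walked)  → match P2@[6:6]
pos 7 'c': at 4  → match P0@[4:7]
pos 8 'c': at 8 (fail-walked)
pos 9 'c': at 0 (fail-walked)
pos 10 'a': at 5  → match P2@[10:10]
pos 11 'b': at 12  → match P5@[10:11]
pos 12 'a': at 13  → match P2@[12:12]
pos 13 'b': at 14  → match P4@[10:13],P5@[12:13]
pos 14 'a': at 13 (fail-walked)  → match P2@[14:14]
pos 15 'b': at 14  → match P4@[12:15],P5@[14:15]
pos 16 'a': at 13 (fail-walked)  → match P2@[16:16]
pos 17 'b': at 14  → match P4@[14:17],P5@[16:17]
pos 18 'b': at 1 (fail-walked)
pos 19 'a': at 2  → match P2@[19:19]
pos 20 'a': at 3  → match P2@[20:20]
pos 21 'c': at 4  → match P0@[18:21]
pos 22 'b': at 1 (fail-walked)
pos 23 'c': at 0 (fail-walked)
pos 24 'c': at 0
pos 25 'a': at 5  → match P2@[25:25]
pos 26 'b': at 12  → match P5@[25:26]
pos 27 'a': at 13  → match P2@[27:27]

All matches (sorted): [[0,2],[3,2],[4,5],[5,2],[5,3],[6,2],[7,0],[10,2],[11,5],[12,2],[13,4],[13,5],[14,2],[15,4],[15,5],[16,2],[17,4],[17,5],[19,2],[20,2],[21,0],[25,2],[26,5],[27,2]]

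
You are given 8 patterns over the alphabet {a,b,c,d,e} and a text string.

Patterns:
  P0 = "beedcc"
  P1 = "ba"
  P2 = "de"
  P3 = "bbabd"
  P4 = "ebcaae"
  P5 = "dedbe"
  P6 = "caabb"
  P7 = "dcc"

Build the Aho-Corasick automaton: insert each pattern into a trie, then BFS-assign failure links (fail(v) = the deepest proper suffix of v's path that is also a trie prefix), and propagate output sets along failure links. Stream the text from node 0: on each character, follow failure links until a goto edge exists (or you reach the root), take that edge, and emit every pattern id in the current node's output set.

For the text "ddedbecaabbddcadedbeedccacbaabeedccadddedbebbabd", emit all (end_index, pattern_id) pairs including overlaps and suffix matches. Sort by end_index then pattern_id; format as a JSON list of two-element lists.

Construct AC machine:
Trie (insert patterns):
  0='ε' goto b→1 c→23 d→8 e→14
  1='b' goto a→7 b→10 e→2
  2='be' goto e→3
  3='bee' goto d→4
  4='beed' goto c→5
  5='beedc' goto c→6
  6='beedcc' goto ·  [P0 ends]
  7='ba' goto ·  [P1 ends]
  8='d' goto c→28 e→9
  9='de' goto d→20  [P2 ends]
  10='bb' goto a→11
  11='bba' goto b→12
  12='bbab' goto d→13
  13='bbabd' goto ·  [P3 ends]
  14='e' goto b→15
  15='eb' goto c→16
  16='ebc' goto a→17
  17='ebca' goto a→18
  18='ebcaa' goto e→19
  19='ebcaae' goto ·  [P4 ends]
  20='ded' goto b→21
  21='dedb' goto e→22
  22='dedbe' goto ·  [P5 ends]
  23='c' goto a→24
  24='ca' goto a→25
  25='caa' goto b→26
  26='caab' goto b→27
  27='caabb' goto ·  [P6 ends]
  28='dc' goto c→29
  29='dcc' goto ·  [P7 ends]

BFS fail/out derivation:
  fail(1) 'b': from fail(0)=0 chase 'b': 0 ⇒ 0;  out=∅∪out(0)=∅
  fail(8) 'd': from fail(0)=0 chase 'd': 0 ⇒ 0;  out=∅∪out(0)=∅
  fail(14) 'e': from fail(0)=0 chase 'e': 0 ⇒ 0;  out=∅∪out(0)=∅
  fail(23) 'c': from fail(0)=0 chase 'c': 0 ⇒ 0;  out=∅∪out(0)=∅
  fail(2) 'be': from fail(1)=0 chase 'e': 0 ⇒ 14;  out=∅∪out(14)=∅
  fail(7) 'ba': from fail(1)=0 chase 'a': 0 ⇒ 0;  out={1}∪out(0)={1}
  fail(9) 'de': from fail(8)=0 chase 'e': 0 ⇒ 14;  out={2}∪out(14)={2}
  fail(10) 'bb': from fail(1)=0 chase 'b': 0 ⇒ 1;  out=∅∪out(1)=∅
  fail(15) 'eb': from fail(14)=0 chase 'b': 0 ⇒ 1;  out=∅∪out(1)=∅
  fail(24) 'ca': from fail(23)=0 chase 'a': 0 ⇒ 0;  out=∅∪out(0)=∅
  fail(28) 'dc': from fail(8)=0 chase 'c': 0 ⇒ 23;  out=∅∪out(23)=∅
  fail(3) 'bee': from fail(2)=14 chase 'e': 14→0 ⇒ 14;  out=∅∪out(14)=∅
  fail(11) 'bba': from fail(10)=1 chase 'a': 1 ⇒ 7;  out=∅∪out(7)={1}
  fail(16) 'ebc': from fail(15)=1 chase 'c': 1→0 ⇒ 23;  out=∅∪out(23)=∅
  fail(20) 'ded': from fail(9)=14 chase 'd': 14→0 ⇒ 8;  out=∅∪out(8)=∅
  fail(25) 'caa': from fail(24)=0 chase 'a': 0 ⇒ 0;  out=∅∪out(0)=∅
  fail(29) 'dcc': from fail(28)=23 chase 'c': 23→0 ⇒ 23;  out={7}∪out(23)={7}
  fail(4) 'beed': from fail(3)=14 chase 'd': 14→0 ⇒ 8;  out=∅∪out(8)=∅
  fail(12) 'bbab': from fail(11)=7 chase 'b': 7→0 ⇒ 1;  out=∅∪out(1)=∅
  fail(17) 'ebca': from fail(16)=23 chase 'a': 23 ⇒ 24;  out=∅∪out(24)=∅
  fail(21) 'dedb': from fail(20)=8 chase 'b': 8→0 ⇒ 1;  out=∅∪out(1)=∅
  fail(26) 'caab': from fail(25)=0 chase 'b': 0 ⇒ 1;  out=∅∪out(1)=∅
  fail(5) 'beedc': from fail(4)=8 chase 'c': 8 ⇒ 28;  out=∅∪out(28)=∅
  fail(13) 'bbabd': from fail(12)=1 chase 'd': 1→0 ⇒ 8;  out={3}∪out(8)={3}
  fail(18) 'ebcaa': from fail(17)=24 chase 'a': 24 ⇒ 25;  out=∅∪out(25)=∅
  fail(22) 'dedbe': from fail(21)=1 chase 'e': 1 ⇒ 2;  out={5}∪out(2)={5}
  fail(27) 'caabb': from fail(26)=1 chase 'b': 1 ⇒ 10;  out={6}∪out(10)={6}
  fail(6) 'beedcc': from fail(5)=28 chase 'c': 28 ⇒ 29;  out={0}∪out(29)={0,7}
  fail(19) 'ebcaae': from fail(18)=25 chase 'e': 25→0 ⇒ 14;  out={4}∪out(14)={4}

Scan:
[0] read 'd'  n0⇒n8
[1] read 'd'  n8⇒n8 ·f
[2] read 'e'  n8⇒n9  emit P2@[1:2]
[3] read 'd'  n9⇒n20
[4] read 'b'  n20⇒n21
[5] read 'e'  n21⇒n22  emit P5@[1:5]
[6] read 'c'  n22⇒n23 ·f
[7] read 'a'  n23⇒n24
[8] read 'a'  n24⇒n25
[9] read 'b'  n25⇒n26
[10] read 'b'  n26⇒n27  emit P6@[6:10]
[11] read 'd'  n27⇒n8 ·f
[12] read 'd'  n8⇒n8 ·f
[13] read 'c'  n8⇒n28
[14] read 'a'  n28⇒n24 ·f
[15] read 'd'  n24⇒n8 ·f
[16] read 'e'  n8⇒n9  emit P2@[15:16]
[17] read 'd'  n9⇒n20
[18] read 'b'  n20⇒n21
[19] read 'e'  n21⇒n22  emit P5@[15:19]
[20] read 'e'  n22⇒n3 ·f
[21] read 'd'  n3⇒n4
[22] read 'c'  n4⇒n5
[23] read 'c'  n5⇒n6  emit P0@[18:23],P7@[21:23]
[24] read 'a'  n6⇒n24 ·f
[25] read 'c'  n24⇒n23 ·f
[26] read 'b'  n23⇒n1 ·f
[27] read 'a'  n1⇒n7  emit P1@[26:27]
[28] read 'a'  n7⇒n0 ·f
[29] read 'b'  n0⇒n1
[30] read 'e'  n1⇒n2
[31] read 'e'  n2⇒n3
[32] read 'd'  n3⇒n4
[33] read 'c'  n4⇒n5
[34] read 'c'  n5⇒n6  emit P0@[29:34],P7@[32:34]
[35] read 'a'  n6⇒n24 ·f
[36] read 'd'  n24⇒n8 ·f
[37] read 'd'  n8⇒n8 ·f
[38] read 'd'  n8⇒n8 ·f
[39] read 'e'  n8⇒n9  emit P2@[38:39]
[40] read 'd'  n9⇒n20
[41] read 'b'  n20⇒n21
[42] read 'e'  n21⇒n22  emit P5@[38:42]
[43] read 'b'  n22⇒n15 ·f
[44] read 'b'  n15⇒n10 ·f
[45] read 'a'  n10⇒n11  emit P1@[44:45]
[46] read 'b'  n11⇒n12
[47] read 'd'  n12⇒n13  emit P3@[43:47]

All matches (sorted): [[2,2],[5,5],[10,6],[16,2],[19,5],[23,0],[23,7],[27,1],[34,0],[34,7],[39,2],[42,5],[45,1],[47,3]]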